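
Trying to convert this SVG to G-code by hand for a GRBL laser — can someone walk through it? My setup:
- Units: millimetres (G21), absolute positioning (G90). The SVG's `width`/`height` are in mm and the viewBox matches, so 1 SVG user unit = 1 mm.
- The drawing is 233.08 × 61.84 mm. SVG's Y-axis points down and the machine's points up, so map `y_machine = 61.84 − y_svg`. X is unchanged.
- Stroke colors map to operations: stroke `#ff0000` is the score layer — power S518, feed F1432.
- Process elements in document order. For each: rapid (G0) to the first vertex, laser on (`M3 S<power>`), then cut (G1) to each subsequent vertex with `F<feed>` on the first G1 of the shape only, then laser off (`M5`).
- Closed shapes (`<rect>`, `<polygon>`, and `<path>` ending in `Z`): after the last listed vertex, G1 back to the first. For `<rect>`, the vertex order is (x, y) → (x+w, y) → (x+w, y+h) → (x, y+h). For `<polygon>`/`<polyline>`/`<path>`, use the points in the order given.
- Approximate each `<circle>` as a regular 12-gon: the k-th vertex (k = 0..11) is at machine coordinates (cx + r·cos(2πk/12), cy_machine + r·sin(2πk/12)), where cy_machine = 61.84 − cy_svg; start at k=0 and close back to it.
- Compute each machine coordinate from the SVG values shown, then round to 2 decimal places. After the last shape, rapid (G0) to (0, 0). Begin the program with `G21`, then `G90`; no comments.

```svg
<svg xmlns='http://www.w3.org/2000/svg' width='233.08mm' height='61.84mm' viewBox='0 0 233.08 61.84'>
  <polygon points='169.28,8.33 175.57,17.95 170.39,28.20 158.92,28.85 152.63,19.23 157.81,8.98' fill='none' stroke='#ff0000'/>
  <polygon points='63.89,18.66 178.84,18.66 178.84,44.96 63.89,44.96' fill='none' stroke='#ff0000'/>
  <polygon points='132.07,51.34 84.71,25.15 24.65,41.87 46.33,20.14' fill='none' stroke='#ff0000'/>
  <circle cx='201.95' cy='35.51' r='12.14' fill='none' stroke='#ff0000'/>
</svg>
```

G21
G90
G0 X169.28 Y53.51
M3 S518
G1 X175.57 Y43.89 F1432
G1 X170.39 Y33.64
G1 X158.92 Y32.99
G1 X152.63 Y42.61
G1 X157.81 Y52.86
G1 X169.28 Y53.51
M5
G0 X63.89 Y43.18
M3 S518
G1 X178.84 Y43.18 F1432
G1 X178.84 Y16.88
G1 X63.89 Y16.88
G1 X63.89 Y43.18
M5
G0 X132.07 Y10.50
M3 S518
G1 X84.71 Y36.69 F1432
G1 X24.65 Y19.97
G1 X46.33 Y41.70
G1 X132.07 Y10.50
M5
G0 X214.09 Y26.33
M3 S518
G1 X212.46 Y32.40 F1432
G1 X208.02 Y36.84
G1 X201.95 Y38.47
G1 X195.88 Y36.84
G1 X191.44 Y32.40
G1 X189.81 Y26.33
G1 X191.44 Y20.26
G1 X195.88 Y15.82
G1 X201.95 Y14.19
G1 X208.02 Y15.82
G1 X212.46 Y20.26
G1 X214.09 Y26.33
M5
G0 X0.00 Y0.00

1 u = 1 mm; y_m = 61.84 − y.

[1] `<polygon>` regular polygon, #ff0000→score S518 F1432: (169.28,53.51) → (175.57,43.89) → (170.39,33.64) → (158.92,32.99) → (152.63,42.61) → (157.81,52.86) → (169.28,53.51) (closed)

[2] `<polygon>` rectangle, #ff0000→score S518 F1432: (63.89,43.18) → (178.84,43.18) → (178.84,16.88) → (63.89,16.88) → (63.89,43.18) (closed)

[3] `<polygon>` closed polygon, #ff0000→score S518 F1432: (132.07,10.50) → (84.71,36.69) → (24.65,19.97) → (46.33,41.70) → (132.07,10.50) (closed)

[4] `<circle>` circle, #ff0000→score S518 F1432: (214.09,26.33) → (212.46,32.40) → (208.02,36.84) → (201.95,38.47) → (195.88,36.84) → (191.44,32.40) → (189.81,26.33) → (191.44,20.26) → (195.88,15.82) → (201.95,14.19) → (208.02,15.82) → (212.46,20.26) → (214.09,26.33) (closed)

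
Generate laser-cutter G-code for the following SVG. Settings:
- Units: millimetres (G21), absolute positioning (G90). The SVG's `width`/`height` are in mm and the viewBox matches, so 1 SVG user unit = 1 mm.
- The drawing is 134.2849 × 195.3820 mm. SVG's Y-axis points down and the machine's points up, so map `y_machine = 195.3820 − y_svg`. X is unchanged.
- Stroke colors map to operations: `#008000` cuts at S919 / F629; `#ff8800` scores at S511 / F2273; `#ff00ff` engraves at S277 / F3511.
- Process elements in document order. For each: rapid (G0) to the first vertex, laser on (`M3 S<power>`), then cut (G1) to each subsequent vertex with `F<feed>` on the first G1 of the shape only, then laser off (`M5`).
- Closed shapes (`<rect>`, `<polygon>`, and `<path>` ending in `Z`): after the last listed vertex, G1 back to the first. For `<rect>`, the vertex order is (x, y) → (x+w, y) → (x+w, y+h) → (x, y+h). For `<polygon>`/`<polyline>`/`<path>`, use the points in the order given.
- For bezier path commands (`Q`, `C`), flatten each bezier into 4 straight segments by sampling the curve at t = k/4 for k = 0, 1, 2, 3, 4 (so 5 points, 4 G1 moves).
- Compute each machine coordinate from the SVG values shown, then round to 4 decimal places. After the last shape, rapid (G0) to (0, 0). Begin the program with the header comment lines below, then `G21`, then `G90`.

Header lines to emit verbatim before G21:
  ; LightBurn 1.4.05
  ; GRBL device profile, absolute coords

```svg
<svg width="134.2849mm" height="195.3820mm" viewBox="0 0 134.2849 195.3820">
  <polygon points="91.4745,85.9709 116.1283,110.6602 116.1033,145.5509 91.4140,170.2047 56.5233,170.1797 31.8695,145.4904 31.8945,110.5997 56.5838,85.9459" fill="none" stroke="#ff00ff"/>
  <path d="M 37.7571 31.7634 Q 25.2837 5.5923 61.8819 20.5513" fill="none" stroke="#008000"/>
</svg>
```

1 u = 1 mm; y_m = 195.3820 − y.

[1] `<polygon>` regular polygon, #ff00ff→engrave S277 F3511: (91.4745,109.4111) → (116.1283,84.7218) → (116.1033,49.8311) → (91.4140,25.1773) → (56.5233,25.2023) → (31.8695,49.8916) → (31.8945,84.7823) → (56.5838,109.4361) → (91.4745,109.4111) (closed)

[2] `<path>` quadratic bezier, #008000→cut S919 F629: (37.7571,163.6186) → (34.5874,174.1335) → (37.5516,179.5072) → (46.6498,179.7396) → (61.8819,174.8307)

; LightBurn 1.4.05
; GRBL device profile, absolute coords
G21
G90
G0 X91.4745 Y109.4111
M3 S277
G1 X116.1283 Y84.7218 F3511
G1 X116.1033 Y49.8311
G1 X91.4140 Y25.1773
G1 X56.5233 Y25.2023
G1 X31.8695 Y49.8916
G1 X31.8945 Y84.7823
G1 X56.5838 Y109.4361
G1 X91.4745 Y109.4111
M5
G0 X37.7571 Y163.6186
M3 S919
G1 X34.5874 Y174.1335 F629
G1 X37.5516 Y179.5072
G1 X46.6498 Y179.7396
G1 X61.8819 Y174.8307
M5
G0 X0.0000 Y0.0000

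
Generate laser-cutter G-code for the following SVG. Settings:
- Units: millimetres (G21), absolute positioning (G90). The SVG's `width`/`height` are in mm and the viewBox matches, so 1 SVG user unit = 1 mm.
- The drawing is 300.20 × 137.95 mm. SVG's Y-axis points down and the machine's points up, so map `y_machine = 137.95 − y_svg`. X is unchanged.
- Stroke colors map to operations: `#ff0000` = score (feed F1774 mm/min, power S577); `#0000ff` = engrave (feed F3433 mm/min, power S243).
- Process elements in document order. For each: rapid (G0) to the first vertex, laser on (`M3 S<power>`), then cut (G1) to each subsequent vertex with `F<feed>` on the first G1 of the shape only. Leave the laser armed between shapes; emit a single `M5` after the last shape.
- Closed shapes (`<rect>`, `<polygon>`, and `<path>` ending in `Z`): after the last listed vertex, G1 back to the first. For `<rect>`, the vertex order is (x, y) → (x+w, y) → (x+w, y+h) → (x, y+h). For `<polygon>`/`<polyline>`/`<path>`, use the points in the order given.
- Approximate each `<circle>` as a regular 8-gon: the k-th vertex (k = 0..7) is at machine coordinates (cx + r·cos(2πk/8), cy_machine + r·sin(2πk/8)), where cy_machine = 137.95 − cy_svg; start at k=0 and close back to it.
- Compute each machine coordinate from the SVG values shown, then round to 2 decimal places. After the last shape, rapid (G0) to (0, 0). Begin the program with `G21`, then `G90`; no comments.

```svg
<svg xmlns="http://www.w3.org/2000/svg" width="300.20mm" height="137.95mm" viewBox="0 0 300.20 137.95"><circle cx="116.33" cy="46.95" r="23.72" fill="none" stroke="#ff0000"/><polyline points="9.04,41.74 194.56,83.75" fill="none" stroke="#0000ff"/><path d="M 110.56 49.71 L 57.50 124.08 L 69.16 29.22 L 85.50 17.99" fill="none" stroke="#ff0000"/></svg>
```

G21
G90
G0 X140.05 Y91.00
M3 S577
G1 X133.10 Y107.77 F1774
G1 X116.33 Y114.72
G1 X99.56 Y107.77
G1 X92.61 Y91.00
G1 X99.56 Y74.23
G1 X116.33 Y67.28
G1 X133.10 Y74.23
G1 X140.05 Y91.00
G0 X9.04 Y96.21
M3 S243
G1 X194.56 Y54.20 F3433
G0 X110.56 Y88.24
M3 S577
G1 X57.50 Y13.87 F1774
G1 X69.16 Y108.73
G1 X85.50 Y119.96
M5
G0 X0.00 Y0.00

viewBox `0 0 300.20 137.95` with mm width/height → 1 unit = 1 mm. Flip: y_m = 137.95 − y_svg.

**Shape 1** — `<circle>` circle, stroke `#ff0000` → score (S577, F1774). Machine vertices: (140.05,91.00) → (133.10,107.77) → (116.33,114.72) → (99.56,107.77) → (92.61,91.00) → (99.56,74.23) → (116.33,67.28) → (133.10,74.23) → (140.05,91.00). Closed: final G1 returns to the first vertex.

**Shape 2** — `<polyline>` line segment, stroke `#0000ff` → engrave (S243, F3433). Machine vertices: (9.04,96.21) → (194.56,54.20). Open path.

**Shape 3** — `<path>` open polyline, stroke `#ff0000` → score (S577, F1774). Machine vertices: (110.56,88.24) → (57.50,13.87) → (69.16,108.73) → (85.50,119.96). Open path.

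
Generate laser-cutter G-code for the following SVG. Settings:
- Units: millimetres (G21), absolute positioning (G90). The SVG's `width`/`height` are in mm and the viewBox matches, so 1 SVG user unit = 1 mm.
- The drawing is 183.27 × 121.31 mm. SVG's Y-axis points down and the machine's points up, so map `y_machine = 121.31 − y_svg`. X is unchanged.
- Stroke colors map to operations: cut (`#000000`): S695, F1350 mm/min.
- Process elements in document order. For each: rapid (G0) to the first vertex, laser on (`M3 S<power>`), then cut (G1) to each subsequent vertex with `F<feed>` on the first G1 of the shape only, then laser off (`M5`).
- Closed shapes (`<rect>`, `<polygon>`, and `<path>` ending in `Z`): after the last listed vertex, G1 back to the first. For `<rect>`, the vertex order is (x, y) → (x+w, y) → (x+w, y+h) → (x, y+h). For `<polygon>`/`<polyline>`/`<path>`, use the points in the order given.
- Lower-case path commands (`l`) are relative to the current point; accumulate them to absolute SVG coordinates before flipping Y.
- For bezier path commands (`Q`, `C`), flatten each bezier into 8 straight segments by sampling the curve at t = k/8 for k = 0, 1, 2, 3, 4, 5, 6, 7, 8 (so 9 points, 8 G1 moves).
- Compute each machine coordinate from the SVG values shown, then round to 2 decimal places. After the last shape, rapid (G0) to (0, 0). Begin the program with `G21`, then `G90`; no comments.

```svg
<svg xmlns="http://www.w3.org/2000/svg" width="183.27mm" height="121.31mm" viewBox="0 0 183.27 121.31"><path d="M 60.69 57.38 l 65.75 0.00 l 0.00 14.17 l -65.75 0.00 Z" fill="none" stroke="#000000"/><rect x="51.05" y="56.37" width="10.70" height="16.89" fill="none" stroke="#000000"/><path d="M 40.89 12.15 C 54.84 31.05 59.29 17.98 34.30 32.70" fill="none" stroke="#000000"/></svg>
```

G21
G90
G0 X60.69 Y63.93
M3 S695
G1 X126.44 Y63.93 F1350
G1 X126.44 Y49.76
G1 X60.69 Y49.76
G1 X60.69 Y63.93
M5
G0 X51.05 Y64.94
M3 S695
G1 X61.75 Y64.94 F1350
G1 X61.75 Y48.05
G1 X51.05 Y48.05
G1 X51.05 Y64.94
M5
G0 X40.89 Y109.16
M3 S695
G1 X45.64 Y103.45 F1350
G1 X49.26 Y100.05
G1 X51.52 Y98.23
G1 X52.20 Y97.32
G1 X51.05 Y96.60
G1 X47.83 Y95.37
G1 X42.33 Y92.94
G1 X34.30 Y88.61
M5
G0 X0.00 Y0.00

1 u = 1 mm; y_m = 121.31 − y.

[1] `<path>` rectangle, #000000→cut S695 F1350: (60.69,63.93) → (126.44,63.93) → (126.44,49.76) → (60.69,49.76) → (60.69,63.93) (closed)

[2] `<rect>` rectangle, #000000→cut S695 F1350: (51.05,64.94) → (61.75,64.94) → (61.75,48.05) → (51.05,48.05) → (51.05,64.94) (closed)

[3] `<path>` cubic bezier, #000000→cut S695 F1350: (40.89,109.16) → (45.64,103.45) → (49.26,100.05) → (51.52,98.23) → (52.20,97.32) → (51.05,96.60) → (47.83,95.37) → (42.33,92.94) → (34.30,88.61)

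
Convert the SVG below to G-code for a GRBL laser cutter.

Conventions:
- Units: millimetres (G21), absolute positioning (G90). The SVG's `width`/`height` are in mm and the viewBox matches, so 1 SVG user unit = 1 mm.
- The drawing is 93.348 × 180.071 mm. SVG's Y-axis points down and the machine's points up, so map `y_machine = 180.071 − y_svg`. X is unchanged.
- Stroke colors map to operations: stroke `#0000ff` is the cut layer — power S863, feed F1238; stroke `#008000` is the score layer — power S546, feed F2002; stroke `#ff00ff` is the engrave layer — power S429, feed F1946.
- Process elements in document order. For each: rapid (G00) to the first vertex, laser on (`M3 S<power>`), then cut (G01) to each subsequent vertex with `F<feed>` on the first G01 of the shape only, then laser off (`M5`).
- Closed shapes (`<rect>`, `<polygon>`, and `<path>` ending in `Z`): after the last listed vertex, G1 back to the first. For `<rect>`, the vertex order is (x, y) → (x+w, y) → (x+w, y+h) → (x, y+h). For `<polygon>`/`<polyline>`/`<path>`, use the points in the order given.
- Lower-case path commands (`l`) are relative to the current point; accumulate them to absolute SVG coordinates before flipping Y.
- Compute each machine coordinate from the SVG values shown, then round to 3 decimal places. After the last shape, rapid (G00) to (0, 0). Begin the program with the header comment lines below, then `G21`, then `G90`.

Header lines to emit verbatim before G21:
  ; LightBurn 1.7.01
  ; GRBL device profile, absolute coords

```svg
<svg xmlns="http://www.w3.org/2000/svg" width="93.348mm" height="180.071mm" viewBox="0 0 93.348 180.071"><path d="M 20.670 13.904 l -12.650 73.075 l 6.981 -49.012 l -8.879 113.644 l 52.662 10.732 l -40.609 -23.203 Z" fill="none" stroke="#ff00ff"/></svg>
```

viewBox `0 0 93.348 180.071` with mm width/height → 1 unit = 1 mm. Flip: y_m = 180.071 − y_svg.

**Shape 1** — `<path>` closed polygon, stroke `#ff00ff` → engrave (S429, F1946). Machine vertices: (20.670,166.167) → (8.020,93.092) → (15.001,142.104) → (6.122,28.460) → (58.784,17.728) → (18.175,40.931) → (20.670,166.167). Closed: final G1 returns to the first vertex.

; LightBurn 1.7.01
; GRBL device profile, absolute coords
G21
G90
G00 X20.670 Y166.167
M3 S429
G01 X8.020 Y93.092 F1946
G01 X15.001 Y142.104
G01 X6.122 Y28.460
G01 X58.784 Y17.728
G01 X18.175 Y40.931
G01 X20.670 Y166.167
M5
G00 X0.000 Y0.000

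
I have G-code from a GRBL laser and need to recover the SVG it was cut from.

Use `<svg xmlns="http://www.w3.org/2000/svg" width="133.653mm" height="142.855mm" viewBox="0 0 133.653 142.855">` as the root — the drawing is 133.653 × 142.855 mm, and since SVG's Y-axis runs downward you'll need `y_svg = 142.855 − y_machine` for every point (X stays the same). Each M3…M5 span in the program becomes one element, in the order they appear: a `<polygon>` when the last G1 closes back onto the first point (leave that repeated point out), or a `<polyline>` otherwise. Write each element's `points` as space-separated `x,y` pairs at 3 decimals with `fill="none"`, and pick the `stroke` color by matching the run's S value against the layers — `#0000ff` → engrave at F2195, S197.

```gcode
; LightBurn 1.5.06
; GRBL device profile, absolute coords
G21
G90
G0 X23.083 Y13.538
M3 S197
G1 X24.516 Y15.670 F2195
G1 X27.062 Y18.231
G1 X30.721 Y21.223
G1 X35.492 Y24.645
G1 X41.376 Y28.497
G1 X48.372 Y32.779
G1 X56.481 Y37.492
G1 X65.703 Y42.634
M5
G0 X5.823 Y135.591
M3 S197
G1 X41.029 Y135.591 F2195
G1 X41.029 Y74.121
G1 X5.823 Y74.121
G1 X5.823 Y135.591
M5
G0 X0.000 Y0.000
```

<svg xmlns="http://www.w3.org/2000/svg" width="133.653mm" height="142.855mm" viewBox="0 0 133.653 142.855">
  <polyline points="23.083,129.317 24.516,127.185 27.062,124.624 30.721,121.632 35.492,118.210 41.376,114.358 48.372,110.076 56.481,105.363 65.703,100.221" fill="none" stroke="#0000ff"/>
  <polygon points="5.823,7.264 41.029,7.264 41.029,68.734 5.823,68.734" fill="none" stroke="#0000ff"/>
</svg>

Machine Y-up, SVG Y-down with viewBox height 142.855, so y_svg = 142.855 − y_machine; X carries over. Every run uses S197, so all elements get stroke `#0000ff` (engrave).

Run 1: The run is open, so emit a `<polyline>` with points (Y-flipped): 23.083,129.317 24.516,127.185 27.062,124.624 30.721,121.632 35.492,118.210 41.376,114.358 48.372,110.076 56.481,105.363 65.703,100.221.

Run 2: The run returns to its start, so emit a `<polygon>` with points (Y-flipped): 5.823,7.264 41.029,7.264 41.029,68.734 5.823,68.734.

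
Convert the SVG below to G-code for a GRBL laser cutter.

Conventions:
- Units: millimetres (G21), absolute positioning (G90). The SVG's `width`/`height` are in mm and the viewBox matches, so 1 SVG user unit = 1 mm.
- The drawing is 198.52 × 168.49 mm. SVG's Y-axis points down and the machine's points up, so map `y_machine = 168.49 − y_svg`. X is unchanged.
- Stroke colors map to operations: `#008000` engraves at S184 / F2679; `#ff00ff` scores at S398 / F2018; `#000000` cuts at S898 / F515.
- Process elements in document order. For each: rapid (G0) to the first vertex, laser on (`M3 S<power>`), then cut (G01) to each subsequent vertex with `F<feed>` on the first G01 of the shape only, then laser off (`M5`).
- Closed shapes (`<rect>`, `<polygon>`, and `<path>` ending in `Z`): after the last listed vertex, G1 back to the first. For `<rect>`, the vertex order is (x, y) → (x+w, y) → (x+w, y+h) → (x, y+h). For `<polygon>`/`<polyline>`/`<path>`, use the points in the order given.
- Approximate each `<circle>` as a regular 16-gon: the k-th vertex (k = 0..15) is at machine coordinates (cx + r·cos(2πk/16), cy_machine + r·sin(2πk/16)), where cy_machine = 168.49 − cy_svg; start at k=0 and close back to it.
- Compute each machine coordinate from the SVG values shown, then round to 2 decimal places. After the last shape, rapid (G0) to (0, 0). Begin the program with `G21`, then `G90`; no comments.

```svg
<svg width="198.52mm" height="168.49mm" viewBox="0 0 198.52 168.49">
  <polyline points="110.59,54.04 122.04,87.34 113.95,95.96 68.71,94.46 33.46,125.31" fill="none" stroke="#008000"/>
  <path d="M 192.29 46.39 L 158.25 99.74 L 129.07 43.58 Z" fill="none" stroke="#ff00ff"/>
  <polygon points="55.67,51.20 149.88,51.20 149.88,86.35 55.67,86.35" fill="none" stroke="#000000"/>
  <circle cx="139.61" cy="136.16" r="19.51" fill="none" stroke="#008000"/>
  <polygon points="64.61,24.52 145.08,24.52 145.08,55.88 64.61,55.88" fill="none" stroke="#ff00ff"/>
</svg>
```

viewBox `0 0 198.52 168.49` with mm width/height → 1 unit = 1 mm. Flip: y_m = 168.49 − y_svg.

**Shape 1** — `<polyline>` open polyline, stroke `#008000` → engrave (S184, F2679). Machine vertices: (110.59,114.45) → (122.04,81.15) → (113.95,72.53) → (68.71,74.03) → (33.46,43.18). Open path.

**Shape 2** — `<path>` regular polygon, stroke `#ff00ff` → score (S398, F2018). Machine vertices: (192.29,122.10) → (158.25,68.75) → (129.07,124.91) → (192.29,122.10). Closed: final G1 returns to the first vertex.

**Shape 3** — `<polygon>` rectangle, stroke `#000000` → cut (S898, F515). Machine vertices: (55.67,117.29) → (149.88,117.29) → (149.88,82.14) → (55.67,82.14) → (55.67,117.29). Closed: final G1 returns to the first vertex.

**Shape 4** — `<circle>` circle, stroke `#008000` → engrave (S184, F2679). Machine vertices: (159.12,32.33) → (157.63,39.80) → (153.41,46.13) → (147.08,50.35) → (139.61,51.84) → (132.14,50.35) → (125.81,46.13) → (121.59,39.80) → (120.10,32.33) → (121.59,24.86) → (125.81,18.53) → (132.14,14.31) → (139.61,12.82) → (147.08,14.31) → (153.41,18.53) → (157.63,24.86) → (159.12,32.33). Closed: final G1 returns to the first vertex.

**Shape 5** — `<polygon>` rectangle, stroke `#ff00ff` → score (S398, F2018). Machine vertices: (64.61,143.97) → (145.08,143.97) → (145.08,112.61) → (64.61,112.61) → (64.61,143.97). Closed: final G1 returns to the first vertex.

G21
G90
G0 X110.59 Y114.45
M3 S184
G01 X122.04 Y81.15 F2679
G01 X113.95 Y72.53
G01 X68.71 Y74.03
G01 X33.46 Y43.18
M5
G0 X192.29 Y122.10
M3 S398
G01 X158.25 Y68.75 F2018
G01 X129.07 Y124.91
G01 X192.29 Y122.10
M5
G0 X55.67 Y117.29
M3 S898
G01 X149.88 Y117.29 F515
G01 X149.88 Y82.14
G01 X55.67 Y82.14
G01 X55.67 Y117.29
M5
G0 X159.12 Y32.33
M3 S184
G01 X157.63 Y39.80 F2679
G01 X153.41 Y46.13
G01 X147.08 Y50.35
G01 X139.61 Y51.84
G01 X132.14 Y50.35
G01 X125.81 Y46.13
G01 X121.59 Y39.80
G01 X120.10 Y32.33
G01 X121.59 Y24.86
G01 X125.81 Y18.53
G01 X132.14 Y14.31
G01 X139.61 Y12.82
G01 X147.08 Y14.31
G01 X153.41 Y18.53
G01 X157.63 Y24.86
G01 X159.12 Y32.33
M5
G0 X64.61 Y143.97
M3 S398
G01 X145.08 Y143.97 F2018
G01 X145.08 Y112.61
G01 X64.61 Y112.61
G01 X64.61 Y143.97
M5
G0 X0.00 Y0.00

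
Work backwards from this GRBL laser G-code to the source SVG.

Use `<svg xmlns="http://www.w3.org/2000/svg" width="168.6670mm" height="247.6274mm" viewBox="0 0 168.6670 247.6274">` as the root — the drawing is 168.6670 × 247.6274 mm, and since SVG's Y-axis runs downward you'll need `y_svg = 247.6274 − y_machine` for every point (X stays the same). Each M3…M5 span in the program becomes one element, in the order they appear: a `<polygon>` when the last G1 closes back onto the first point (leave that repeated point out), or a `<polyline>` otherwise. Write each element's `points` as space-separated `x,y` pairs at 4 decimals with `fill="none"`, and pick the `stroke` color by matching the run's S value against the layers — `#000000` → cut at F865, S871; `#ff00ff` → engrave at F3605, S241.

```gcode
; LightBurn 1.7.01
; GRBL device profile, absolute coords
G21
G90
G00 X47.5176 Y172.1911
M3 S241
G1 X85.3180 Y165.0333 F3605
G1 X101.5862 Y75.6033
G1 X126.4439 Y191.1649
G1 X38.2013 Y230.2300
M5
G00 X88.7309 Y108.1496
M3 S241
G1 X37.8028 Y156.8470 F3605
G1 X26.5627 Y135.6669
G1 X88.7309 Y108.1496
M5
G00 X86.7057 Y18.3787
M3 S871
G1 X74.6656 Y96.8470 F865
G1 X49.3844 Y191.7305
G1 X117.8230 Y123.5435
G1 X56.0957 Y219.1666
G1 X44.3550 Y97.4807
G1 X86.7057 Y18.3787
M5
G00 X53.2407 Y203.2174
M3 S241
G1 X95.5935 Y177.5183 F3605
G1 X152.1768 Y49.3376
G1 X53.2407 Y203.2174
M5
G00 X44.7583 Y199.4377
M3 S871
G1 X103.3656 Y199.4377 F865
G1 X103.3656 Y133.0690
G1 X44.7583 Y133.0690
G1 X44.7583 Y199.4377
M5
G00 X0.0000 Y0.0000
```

<svg xmlns="http://www.w3.org/2000/svg" width="168.6670mm" height="247.6274mm" viewBox="0 0 168.6670 247.6274">
  <polyline points="47.5176,75.4363 85.3180,82.5941 101.5862,172.0241 126.4439,56.4625 38.2013,17.3974" fill="none" stroke="#ff00ff"/>
  <polygon points="88.7309,139.4778 37.8028,90.7804 26.5627,111.9605" fill="none" stroke="#ff00ff"/>
  <polygon points="86.7057,229.2487 74.6656,150.7804 49.3844,55.8969 117.8230,124.0839 56.0957,28.4608 44.3550,150.1467" fill="none" stroke="#000000"/>
  <polygon points="53.2407,44.4100 95.5935,70.1091 152.1768,198.2898" fill="none" stroke="#ff00ff"/>
  <polygon points="44.7583,48.1897 103.3656,48.1897 103.3656,114.5584 44.7583,114.5584" fill="none" stroke="#000000"/>
</svg>

y_svg = 247.6274 − y_m.

[1] S241→`#ff00ff` (engrave); open run; points: 47.5176,75.4363 85.3180,82.5941 101.5862,172.0241 126.4439,56.4625 38.2013,17.3974

[2] S241→`#ff00ff` (engrave); closed run; points: 88.7309,139.4778 37.8028,90.7804 26.5627,111.9605

[3] S871→`#000000` (cut); closed run; points: 86.7057,229.2487 74.6656,150.7804 49.3844,55.8969 117.8230,124.0839 56.0957,28.4608 44.3550,150.1467

[4] S241→`#ff00ff` (engrave); closed run; points: 53.2407,44.4100 95.5935,70.1091 152.1768,198.2898

[5] S871→`#000000` (cut); closed run; points: 44.7583,48.1897 103.3656,48.1897 103.3656,114.5584 44.7583,114.5584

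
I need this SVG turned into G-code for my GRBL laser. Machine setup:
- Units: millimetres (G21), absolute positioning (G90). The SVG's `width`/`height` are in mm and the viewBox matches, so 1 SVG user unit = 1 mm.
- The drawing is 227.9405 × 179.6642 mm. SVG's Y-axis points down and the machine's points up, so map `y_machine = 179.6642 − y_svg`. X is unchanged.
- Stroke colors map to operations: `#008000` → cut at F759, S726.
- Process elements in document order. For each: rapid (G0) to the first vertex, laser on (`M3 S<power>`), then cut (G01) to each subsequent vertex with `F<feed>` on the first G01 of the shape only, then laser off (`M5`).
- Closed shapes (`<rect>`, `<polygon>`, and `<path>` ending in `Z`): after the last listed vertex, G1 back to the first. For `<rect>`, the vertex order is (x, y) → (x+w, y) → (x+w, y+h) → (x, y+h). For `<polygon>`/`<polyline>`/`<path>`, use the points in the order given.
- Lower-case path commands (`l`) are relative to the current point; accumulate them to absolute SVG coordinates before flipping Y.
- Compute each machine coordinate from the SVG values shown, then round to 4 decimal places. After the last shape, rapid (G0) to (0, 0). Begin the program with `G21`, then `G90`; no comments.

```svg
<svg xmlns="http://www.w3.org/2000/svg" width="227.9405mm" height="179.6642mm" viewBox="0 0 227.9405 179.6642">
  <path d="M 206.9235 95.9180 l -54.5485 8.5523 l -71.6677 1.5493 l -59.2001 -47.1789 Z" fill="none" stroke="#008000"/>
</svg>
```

G21
G90
G0 X206.9235 Y83.7462
M3 S726
G01 X152.3750 Y75.1939 F759
G01 X80.7073 Y73.6446
G01 X21.5072 Y120.8235
G01 X206.9235 Y83.7462
M5
G0 X0.0000 Y0.0000

1 u = 1 mm; y_m = 179.6642 − y.

[1] `<path>` closed polygon, #008000→cut S726 F759: (206.9235,83.7462) → (152.3750,75.1939) → (80.7073,73.6446) → (21.5072,120.8235) → (206.9235,83.7462) (closed)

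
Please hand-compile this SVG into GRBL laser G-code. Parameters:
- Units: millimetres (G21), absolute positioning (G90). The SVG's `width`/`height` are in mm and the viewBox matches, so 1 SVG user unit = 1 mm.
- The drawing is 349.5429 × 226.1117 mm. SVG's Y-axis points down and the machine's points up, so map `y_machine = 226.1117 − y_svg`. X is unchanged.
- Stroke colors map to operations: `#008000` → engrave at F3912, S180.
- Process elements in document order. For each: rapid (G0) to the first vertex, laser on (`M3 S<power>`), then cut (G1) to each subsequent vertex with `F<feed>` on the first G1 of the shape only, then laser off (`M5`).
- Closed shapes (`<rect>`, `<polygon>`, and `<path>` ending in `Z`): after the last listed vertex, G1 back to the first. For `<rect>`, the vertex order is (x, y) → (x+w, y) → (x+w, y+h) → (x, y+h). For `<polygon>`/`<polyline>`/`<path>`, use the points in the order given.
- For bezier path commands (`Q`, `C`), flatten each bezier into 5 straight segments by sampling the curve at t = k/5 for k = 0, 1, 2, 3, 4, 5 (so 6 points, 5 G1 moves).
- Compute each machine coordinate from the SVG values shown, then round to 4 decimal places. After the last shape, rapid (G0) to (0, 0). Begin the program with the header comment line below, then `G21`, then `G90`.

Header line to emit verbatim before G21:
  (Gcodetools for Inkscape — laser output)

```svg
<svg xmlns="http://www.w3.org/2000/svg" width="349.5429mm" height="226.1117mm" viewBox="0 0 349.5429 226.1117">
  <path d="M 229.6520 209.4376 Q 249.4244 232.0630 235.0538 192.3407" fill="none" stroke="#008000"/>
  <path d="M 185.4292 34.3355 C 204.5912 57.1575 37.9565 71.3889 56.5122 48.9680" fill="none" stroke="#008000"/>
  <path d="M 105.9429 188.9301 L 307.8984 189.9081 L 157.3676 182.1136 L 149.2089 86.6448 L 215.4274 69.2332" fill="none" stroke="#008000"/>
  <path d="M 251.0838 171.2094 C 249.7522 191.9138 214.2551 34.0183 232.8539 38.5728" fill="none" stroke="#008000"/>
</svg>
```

Since the viewBox matches the mm dimensions, user units are millimetres directly. The only transform is the Y-flip y_m = 226.1117 − y_svg.

Shape 1 is a quadratic bezier drawn with `<path>`. Its stroke #008000 means engrave at S180, F3912. After flipping Y the toolpath is (229.6520,16.6741) → (236.1952,10.1178) → (240.0070,8.5494) → (241.0874,11.9688) → (239.4363,20.3760) → (235.0538,33.7710).

Shape 2 is a cubic bezier drawn with `<path>`. Its stroke #008000 means engrave at S180, F3912. After flipping Y the toolpath is (185.4292,191.7762) → (177.5987,179.3384) → (142.9844,170.3092) → (99.3936,166.0358) → (64.6337,167.8649) → (56.5122,177.1437).

Shape 3 is a open polyline drawn with `<path>`. Its stroke #008000 means engrave at S180, F3912. After flipping Y the toolpath is (105.9429,37.1816) → (307.8984,36.2036) → (157.3676,43.9981) → (149.2089,139.4669) → (215.4274,156.8785).

Shape 4 is a cubic bezier drawn with `<path>`. Its stroke #008000 means engrave at S180, F3912. After flipping Y the toolpath is (251.0838,54.9023) → (246.8911,61.1832) → (238.7352,93.9578) → (230.8526,136.8555) → (227.4800,173.5060) → (232.8539,187.5389).

(Gcodetools for Inkscape — laser output)
G21
G90
G0 X229.6520 Y16.6741
M3 S180
G1 X236.1952 Y10.1178 F3912
G1 X240.0070 Y8.5494
G1 X241.0874 Y11.9688
G1 X239.4363 Y20.3760
G1 X235.0538 Y33.7710
M5
G0 X185.4292 Y191.7762
M3 S180
G1 X177.5987 Y179.3384 F3912
G1 X142.9844 Y170.3092
G1 X99.3936 Y166.0358
G1 X64.6337 Y167.8649
G1 X56.5122 Y177.1437
M5
G0 X105.9429 Y37.1816
M3 S180
G1 X307.8984 Y36.2036 F3912
G1 X157.3676 Y43.9981
G1 X149.2089 Y139.4669
G1 X215.4274 Y156.8785
M5
G0 X251.0838 Y54.9023
M3 S180
G1 X246.8911 Y61.1832 F3912
G1 X238.7352 Y93.9578
G1 X230.8526 Y136.8555
G1 X227.4800 Y173.5060
G1 X232.8539 Y187.5389
M5
G0 X0.0000 Y0.0000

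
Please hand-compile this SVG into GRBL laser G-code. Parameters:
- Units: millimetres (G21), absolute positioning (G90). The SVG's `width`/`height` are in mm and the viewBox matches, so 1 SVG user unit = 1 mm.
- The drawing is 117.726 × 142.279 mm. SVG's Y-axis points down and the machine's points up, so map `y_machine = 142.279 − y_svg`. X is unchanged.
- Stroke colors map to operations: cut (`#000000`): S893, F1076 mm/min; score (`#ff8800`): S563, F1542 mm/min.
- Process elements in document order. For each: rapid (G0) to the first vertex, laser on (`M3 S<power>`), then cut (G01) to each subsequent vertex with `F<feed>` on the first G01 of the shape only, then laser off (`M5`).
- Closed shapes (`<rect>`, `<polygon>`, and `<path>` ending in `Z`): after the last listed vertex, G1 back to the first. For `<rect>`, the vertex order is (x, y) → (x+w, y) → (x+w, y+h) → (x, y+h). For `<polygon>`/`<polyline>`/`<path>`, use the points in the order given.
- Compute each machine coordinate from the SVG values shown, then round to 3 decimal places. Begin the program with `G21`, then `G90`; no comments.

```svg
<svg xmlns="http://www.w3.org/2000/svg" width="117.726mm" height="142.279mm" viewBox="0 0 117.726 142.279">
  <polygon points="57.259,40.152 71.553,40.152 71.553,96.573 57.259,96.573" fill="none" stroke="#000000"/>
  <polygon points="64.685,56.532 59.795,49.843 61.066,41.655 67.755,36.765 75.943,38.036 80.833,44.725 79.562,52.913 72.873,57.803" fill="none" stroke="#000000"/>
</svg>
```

Since the viewBox matches the mm dimensions, user units are millimetres directly. The only transform is the Y-flip y_m = 142.279 − y_svg.

Shape 1 is a rectangle drawn with `<polygon>`. Its stroke #000000 means cut at S893, F1076. After flipping Y the toolpath is (57.259,102.127) → (71.553,102.127) → (71.553,45.706) → (57.259,45.706) → (57.259,102.127), returning to the start.

Shape 2 is a regular polygon drawn with `<polygon>`. Its stroke #000000 means cut at S893, F1076. After flipping Y the toolpath is (64.685,85.747) → (59.795,92.436) → (61.066,100.624) → (67.755,105.514) → (75.943,104.243) → (80.833,97.554) → (79.562,89.366) → (72.873,84.476) → (64.685,85.747), returning to the start.

G21
G90
G0 X57.259 Y102.127
M3 S893
G01 X71.553 Y102.127 F1076
G01 X71.553 Y45.706
G01 X57.259 Y45.706
G01 X57.259 Y102.127
M5
G0 X64.685 Y85.747
M3 S893
G01 X59.795 Y92.436 F1076
G01 X61.066 Y100.624
G01 X67.755 Y105.514
G01 X75.943 Y104.243
G01 X80.833 Y97.554
G01 X79.562 Y89.366
G01 X72.873 Y84.476
G01 X64.685 Y85.747
M5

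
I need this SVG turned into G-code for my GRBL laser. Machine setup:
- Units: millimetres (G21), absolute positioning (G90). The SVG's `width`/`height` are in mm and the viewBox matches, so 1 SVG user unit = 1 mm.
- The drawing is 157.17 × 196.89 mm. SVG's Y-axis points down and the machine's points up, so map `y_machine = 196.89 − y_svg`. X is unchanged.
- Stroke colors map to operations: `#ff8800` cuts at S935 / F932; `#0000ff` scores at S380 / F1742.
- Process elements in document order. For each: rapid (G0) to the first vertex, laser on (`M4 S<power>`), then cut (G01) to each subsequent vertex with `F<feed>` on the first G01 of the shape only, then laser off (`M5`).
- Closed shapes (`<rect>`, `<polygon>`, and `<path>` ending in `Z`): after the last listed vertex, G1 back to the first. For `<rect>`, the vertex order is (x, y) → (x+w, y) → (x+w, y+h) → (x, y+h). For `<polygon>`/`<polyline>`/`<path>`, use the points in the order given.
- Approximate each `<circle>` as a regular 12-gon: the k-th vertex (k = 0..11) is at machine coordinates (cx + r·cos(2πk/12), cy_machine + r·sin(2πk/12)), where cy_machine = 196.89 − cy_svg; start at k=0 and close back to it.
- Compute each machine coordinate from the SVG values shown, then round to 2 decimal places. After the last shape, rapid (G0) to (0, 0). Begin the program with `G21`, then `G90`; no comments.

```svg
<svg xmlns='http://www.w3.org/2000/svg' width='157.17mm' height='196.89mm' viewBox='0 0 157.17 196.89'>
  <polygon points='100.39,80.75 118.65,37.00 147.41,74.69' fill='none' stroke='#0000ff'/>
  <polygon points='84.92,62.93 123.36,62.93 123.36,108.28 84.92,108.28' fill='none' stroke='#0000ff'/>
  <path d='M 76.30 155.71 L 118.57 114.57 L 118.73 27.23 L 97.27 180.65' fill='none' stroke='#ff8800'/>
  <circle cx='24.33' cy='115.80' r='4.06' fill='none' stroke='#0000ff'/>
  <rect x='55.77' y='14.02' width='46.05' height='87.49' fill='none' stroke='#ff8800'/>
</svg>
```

G21
G90
G0 X100.39 Y116.14
M4 S380
G01 X118.65 Y159.89 F1742
G01 X147.41 Y122.20
G01 X100.39 Y116.14
M5
G0 X84.92 Y133.96
M4 S380
G01 X123.36 Y133.96 F1742
G01 X123.36 Y88.61
G01 X84.92 Y88.61
G01 X84.92 Y133.96
M5
G0 X76.30 Y41.18
M4 S935
G01 X118.57 Y82.32 F932
G01 X118.73 Y169.66
G01 X97.27 Y16.24
M5
G0 X28.39 Y81.09
M4 S380
G01 X27.85 Y83.12 F1742
G01 X26.36 Y84.61
G01 X24.33 Y85.15
G01 X22.30 Y84.61
G01 X20.81 Y83.12
G01 X20.27 Y81.09
G01 X20.81 Y79.06
G01 X22.30 Y77.57
G01 X24.33 Y77.03
G01 X26.36 Y77.57
G01 X27.85 Y79.06
G01 X28.39 Y81.09
M5
G0 X55.77 Y182.87
M4 S935
G01 X101.82 Y182.87 F932
G01 X101.82 Y95.38
G01 X55.77 Y95.38
G01 X55.77 Y182.87
M5
G0 X0.00 Y0.00

1 u = 1 mm; y_m = 196.89 − y.

[1] `<polygon>` regular polygon, #0000ff→score S380 F1742: (100.39,116.14) → (118.65,159.89) → (147.41,122.20) → (100.39,116.14) (closed)

[2] `<polygon>` rectangle, #0000ff→score S380 F1742: (84.92,133.96) → (123.36,133.96) → (123.36,88.61) → (84.92,88.61) → (84.92,133.96) (closed)

[3] `<path>` open polyline, #ff8800→cut S935 F932: (76.30,41.18) → (118.57,82.32) → (118.73,169.66) → (97.27,16.24)

[4] `<circle>` circle, #0000ff→score S380 F1742: (28.39,81.09) → (27.85,83.12) → (26.36,84.61) → (24.33,85.15) → (22.30,84.61) → (20.81,83.12) → (20.27,81.09) → (20.81,79.06) → (22.30,77.57) → (24.33,77.03) → (26.36,77.57) → (27.85,79.06) → (28.39,81.09) (closed)

[5] `<rect>` rectangle, #ff8800→cut S935 F932: (55.77,182.87) → (101.82,182.87) → (101.82,95.38) → (55.77,95.38) → (55.77,182.87) (closed)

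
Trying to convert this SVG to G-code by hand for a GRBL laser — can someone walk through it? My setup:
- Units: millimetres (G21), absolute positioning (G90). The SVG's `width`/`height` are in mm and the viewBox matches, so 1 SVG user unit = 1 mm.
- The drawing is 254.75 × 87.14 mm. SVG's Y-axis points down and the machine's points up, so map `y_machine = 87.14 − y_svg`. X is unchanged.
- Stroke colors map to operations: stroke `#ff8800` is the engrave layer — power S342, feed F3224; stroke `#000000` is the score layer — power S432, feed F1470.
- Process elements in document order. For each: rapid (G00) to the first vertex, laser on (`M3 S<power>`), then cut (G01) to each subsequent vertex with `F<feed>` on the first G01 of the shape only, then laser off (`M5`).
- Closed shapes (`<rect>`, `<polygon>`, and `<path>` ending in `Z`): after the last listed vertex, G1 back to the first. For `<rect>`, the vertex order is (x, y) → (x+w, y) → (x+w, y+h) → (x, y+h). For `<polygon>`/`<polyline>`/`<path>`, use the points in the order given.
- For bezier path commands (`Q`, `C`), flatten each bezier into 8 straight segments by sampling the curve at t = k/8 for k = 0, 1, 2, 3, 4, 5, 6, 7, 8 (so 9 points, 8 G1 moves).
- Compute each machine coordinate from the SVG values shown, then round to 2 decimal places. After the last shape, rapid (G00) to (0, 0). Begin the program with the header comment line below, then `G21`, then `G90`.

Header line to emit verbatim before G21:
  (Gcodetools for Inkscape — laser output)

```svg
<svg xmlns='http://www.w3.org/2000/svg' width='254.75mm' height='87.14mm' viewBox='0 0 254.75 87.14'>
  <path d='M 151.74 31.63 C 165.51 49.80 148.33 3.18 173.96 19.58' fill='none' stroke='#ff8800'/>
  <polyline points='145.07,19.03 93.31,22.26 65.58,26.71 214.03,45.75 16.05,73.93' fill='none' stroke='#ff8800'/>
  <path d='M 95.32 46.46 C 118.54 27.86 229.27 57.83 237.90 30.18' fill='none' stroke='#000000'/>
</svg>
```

viewBox `0 0 254.75 87.14` with mm width/height → 1 unit = 1 mm. Flip: y_m = 87.14 − y_svg.

**Shape 1** — `<path>` cubic bezier, stroke `#ff8800` → engrave (S342, F3224). Control points (SVG): P0=(151.74,31.63), P1=(165.51,49.80), P2=(148.33,3.18), P3=(173.96,19.58); sampled at t=k/8. Machine vertices: (151.74,55.51) → (155.60,51.48) → (157.42,52.03) → (158.06,55.66) → (158.40,60.87) → (159.30,66.16) → (161.61,70.04) → (166.21,71.01) → (173.96,67.56). Open path.

**Shape 2** — `<polyline>` open polyline, stroke `#ff8800` → engrave (S342, F3224). Machine vertices: (145.07,68.11) → (93.31,64.88) → (65.58,60.43) → (214.03,41.39) → (16.05,13.21). Open path.

**Shape 3** — `<path>` cubic bezier, stroke `#000000` → score (S432, F1470). Control points (SVG): P0=(95.32,46.46), P1=(118.54,27.86), P2=(229.27,57.83), P3=(237.90,30.18); sampled at t=k/8. Machine vertices: (95.32,40.68) → (107.76,45.59) → (126.18,47.18) → (148.36,46.71) → (172.08,45.43) → (195.12,44.56) → (215.25,45.37) → (230.25,49.08) → (237.90,56.96). Open path.

(Gcodetools for Inkscape — laser output)
G21
G90
G00 X151.74 Y55.51
M3 S342
G01 X155.60 Y51.48 F3224
G01 X157.42 Y52.03
G01 X158.06 Y55.66
G01 X158.40 Y60.87
G01 X159.30 Y66.16
G01 X161.61 Y70.04
G01 X166.21 Y71.01
G01 X173.96 Y67.56
M5
G00 X145.07 Y68.11
M3 S342
G01 X93.31 Y64.88 F3224
G01 X65.58 Y60.43
G01 X214.03 Y41.39
G01 X16.05 Y13.21
M5
G00 X95.32 Y40.68
M3 S432
G01 X107.76 Y45.59 F1470
G01 X126.18 Y47.18
G01 X148.36 Y46.71
G01 X172.08 Y45.43
G01 X195.12 Y44.56
G01 X215.25 Y45.37
G01 X230.25 Y49.08
G01 X237.90 Y56.96
M5
G00 X0.00 Y0.00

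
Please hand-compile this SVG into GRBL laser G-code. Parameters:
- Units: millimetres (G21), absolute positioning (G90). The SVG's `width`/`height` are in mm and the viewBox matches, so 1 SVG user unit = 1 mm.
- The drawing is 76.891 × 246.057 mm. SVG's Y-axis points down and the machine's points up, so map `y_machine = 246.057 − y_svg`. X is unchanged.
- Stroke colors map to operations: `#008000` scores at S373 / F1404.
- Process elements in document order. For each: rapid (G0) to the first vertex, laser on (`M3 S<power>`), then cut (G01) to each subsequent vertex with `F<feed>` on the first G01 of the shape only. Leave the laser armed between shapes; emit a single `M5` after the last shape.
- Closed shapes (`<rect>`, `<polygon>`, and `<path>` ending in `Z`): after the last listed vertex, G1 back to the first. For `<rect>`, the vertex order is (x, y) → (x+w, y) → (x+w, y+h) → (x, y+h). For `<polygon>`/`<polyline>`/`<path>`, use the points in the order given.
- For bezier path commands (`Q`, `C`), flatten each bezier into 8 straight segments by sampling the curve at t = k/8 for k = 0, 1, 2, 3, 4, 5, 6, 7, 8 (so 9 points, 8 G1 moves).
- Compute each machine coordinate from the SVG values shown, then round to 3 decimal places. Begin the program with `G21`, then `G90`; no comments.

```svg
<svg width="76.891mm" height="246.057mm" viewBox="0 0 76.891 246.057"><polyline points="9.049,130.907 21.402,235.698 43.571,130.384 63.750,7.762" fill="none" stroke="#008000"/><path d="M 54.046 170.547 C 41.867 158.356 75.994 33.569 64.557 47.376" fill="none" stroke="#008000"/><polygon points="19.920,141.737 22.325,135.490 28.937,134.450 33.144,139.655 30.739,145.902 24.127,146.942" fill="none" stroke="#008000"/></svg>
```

1 u = 1 mm; y_m = 246.057 − y.

[1] `<polyline>` open polyline, #008000→score S373 F1404: (9.049,115.150) → (21.402,10.359) → (43.571,115.673) → (63.750,238.295)

[2] `<path>` cubic bezier, #008000→score S373 F1404: (54.046,75.510) → (51.470,84.869) → (52.159,101.840) → (55.035,123.480) → (59.023,146.845) → (63.046,168.991) → (66.027,186.975) → (66.889,197.853) → (64.557,198.681)

[3] `<polygon>` regular polygon, #008000→score S373 F1404: (19.920,104.320) → (22.325,110.567) → (28.937,111.607) → (33.144,106.402) → (30.739,100.155) → (24.127,99.115) → (19.920,104.320) (closed)

G21
G90
G0 X9.049 Y115.150
M3 S373
G01 X21.402 Y10.359 F1404
G01 X43.571 Y115.673
G01 X63.750 Y238.295
G0 X54.046 Y75.510
M3 S373
G01 X51.470 Y84.869 F1404
G01 X52.159 Y101.840
G01 X55.035 Y123.480
G01 X59.023 Y146.845
G01 X63.046 Y168.991
G01 X66.027 Y186.975
G01 X66.889 Y197.853
G01 X64.557 Y198.681
G0 X19.920 Y104.320
M3 S373
G01 X22.325 Y110.567 F1404
G01 X28.937 Y111.607
G01 X33.144 Y106.402
G01 X30.739 Y100.155
G01 X24.127 Y99.115
G01 X19.920 Y104.320
M5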